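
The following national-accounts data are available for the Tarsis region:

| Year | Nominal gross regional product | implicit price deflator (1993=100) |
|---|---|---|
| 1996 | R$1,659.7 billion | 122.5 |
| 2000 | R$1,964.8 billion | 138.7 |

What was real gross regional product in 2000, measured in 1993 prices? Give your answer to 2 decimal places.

R$1,416.58 billion

Real gross regional product = Nominal / (implicit price deflator/100) = 1964.8 / 1.387 = 1416.58.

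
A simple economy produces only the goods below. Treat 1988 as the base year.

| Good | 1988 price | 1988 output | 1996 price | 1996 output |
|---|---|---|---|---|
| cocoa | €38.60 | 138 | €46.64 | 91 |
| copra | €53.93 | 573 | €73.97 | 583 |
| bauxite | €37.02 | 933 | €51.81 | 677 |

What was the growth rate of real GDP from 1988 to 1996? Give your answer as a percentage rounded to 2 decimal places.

Real GDP 1988 = Nominal GDP 1988 = 38.60·138 + 53.93·573 + 37.02·933 = 70768.35.
Real GDP 1996 (at 1988 prices) = 38.60·91 + 53.93·583 + 37.02·677 = 60016.33.
Real growth = 60016.33/70768.35 − 1 = -0.1519.

-15.19%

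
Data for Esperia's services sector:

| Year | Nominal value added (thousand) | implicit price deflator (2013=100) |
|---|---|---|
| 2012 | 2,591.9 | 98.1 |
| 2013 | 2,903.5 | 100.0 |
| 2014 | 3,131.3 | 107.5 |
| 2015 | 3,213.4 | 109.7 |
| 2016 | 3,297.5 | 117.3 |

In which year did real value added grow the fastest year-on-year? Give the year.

2013

2013: real = 2903.5/1.000 = 2903.50; growth vs 2012 (2642.10) = 9.89%.
2014: real = 3131.3/1.075 = 2912.84; growth vs 2013 (2903.50) = 0.32%.
2015: real = 3213.4/1.097 = 2929.26; growth vs 2014 (2912.84) = 0.56%.
2016: real = 3297.5/1.173 = 2811.17; growth vs 2015 (2929.26) = -4.03%.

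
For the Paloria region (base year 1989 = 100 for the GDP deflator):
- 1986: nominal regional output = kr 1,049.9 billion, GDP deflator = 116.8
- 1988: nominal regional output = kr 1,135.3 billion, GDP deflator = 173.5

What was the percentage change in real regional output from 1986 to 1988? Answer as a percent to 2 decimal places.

-27.20%

Real regional output 1986 = 1049.9 / 1.168 = 898.89.
Real regional output 1988 = 1135.3 / 1.735 = 654.35.
Real growth = 654.35 / 898.89 − 1 = -0.2720.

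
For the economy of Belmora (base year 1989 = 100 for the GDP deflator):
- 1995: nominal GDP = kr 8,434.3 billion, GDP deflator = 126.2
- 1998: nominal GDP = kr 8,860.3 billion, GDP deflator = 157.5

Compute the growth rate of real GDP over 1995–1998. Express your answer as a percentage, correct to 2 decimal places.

-15.83%

Real GDP 1995 = 8434.3 / 1.262 = 6683.28.
Real GDP 1998 = 8860.3 / 1.575 = 5625.59.
Real growth = 5625.59 / 6683.28 − 1 = -0.1583.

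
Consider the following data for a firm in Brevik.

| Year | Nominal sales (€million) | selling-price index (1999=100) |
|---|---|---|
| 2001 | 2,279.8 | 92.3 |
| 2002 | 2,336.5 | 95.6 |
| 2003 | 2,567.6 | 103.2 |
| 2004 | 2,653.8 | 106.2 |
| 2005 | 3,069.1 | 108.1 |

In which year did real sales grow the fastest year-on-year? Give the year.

2005

2002: real = 2336.5/0.956 = 2444.04; growth vs 2001 (2469.99) = -1.05%.
2003: real = 2567.6/1.032 = 2487.98; growth vs 2002 (2444.04) = 1.80%.
2004: real = 2653.8/1.062 = 2498.87; growth vs 2003 (2487.98) = 0.44%.
2005: real = 3069.1/1.081 = 2839.13; growth vs 2004 (2498.87) = 13.62%.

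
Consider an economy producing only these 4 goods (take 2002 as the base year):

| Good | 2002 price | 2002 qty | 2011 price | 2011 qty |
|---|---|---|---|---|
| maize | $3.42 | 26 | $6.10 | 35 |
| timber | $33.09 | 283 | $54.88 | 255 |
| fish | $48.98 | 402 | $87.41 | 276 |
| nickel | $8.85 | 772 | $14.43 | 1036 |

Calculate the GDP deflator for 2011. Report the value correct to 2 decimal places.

Nominal GDP 2011 = 6.10·35 + 54.88·255 + 87.41·276 + 14.43·1036 = 53282.54.
Real GDP 2011 (at 2002 prices) = 3.42·35 + 33.09·255 + 48.98·276 + 8.85·1036 = 31244.73.
Deflator = Nominal/Real × 100 = 53282.54/31244.73 × 100 = 170.533.

170.53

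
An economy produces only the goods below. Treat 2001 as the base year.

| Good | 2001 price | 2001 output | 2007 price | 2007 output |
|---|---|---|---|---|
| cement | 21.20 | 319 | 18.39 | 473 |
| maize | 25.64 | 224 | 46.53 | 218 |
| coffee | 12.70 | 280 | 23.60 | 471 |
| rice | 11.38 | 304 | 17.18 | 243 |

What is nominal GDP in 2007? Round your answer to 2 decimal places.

Nominal GDP 2007 = Σ (p_2007 × q_2007) = 18.39·473 + 46.53·218 + 23.60·471 + 17.18·243 = 34132.35.

34132.35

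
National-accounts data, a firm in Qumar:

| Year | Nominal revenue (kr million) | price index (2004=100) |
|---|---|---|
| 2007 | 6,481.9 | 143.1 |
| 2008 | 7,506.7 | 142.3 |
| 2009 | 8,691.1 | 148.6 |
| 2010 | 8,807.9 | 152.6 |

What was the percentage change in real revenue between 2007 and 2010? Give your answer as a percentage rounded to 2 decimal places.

Real revenue 2007 = 6481.9/1.431 = 4529.63.
Real revenue 2010 = 8807.9/1.526 = 5771.89.
Change = 5771.89/4529.63 − 1 = 0.2743.

27.43%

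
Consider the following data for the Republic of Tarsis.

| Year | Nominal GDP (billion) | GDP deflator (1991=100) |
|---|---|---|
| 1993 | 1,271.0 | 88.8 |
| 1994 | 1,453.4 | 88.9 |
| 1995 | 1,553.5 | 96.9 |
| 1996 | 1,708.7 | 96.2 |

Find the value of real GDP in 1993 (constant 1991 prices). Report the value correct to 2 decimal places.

1,431.31 billion

Real GDP 1993 = 1271.0 / 0.888 = 1431.31.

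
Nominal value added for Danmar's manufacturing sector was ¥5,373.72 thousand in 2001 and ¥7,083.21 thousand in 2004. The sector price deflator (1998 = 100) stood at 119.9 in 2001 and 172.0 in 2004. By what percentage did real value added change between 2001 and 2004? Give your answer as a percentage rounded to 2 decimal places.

-8.11%

Real value added 2001 = 5373.72 / 1.199 = 4481.83.
Real value added 2004 = 7083.21 / 1.720 = 4118.15.
Real growth = 4118.15 / 4481.83 − 1 = -0.0811.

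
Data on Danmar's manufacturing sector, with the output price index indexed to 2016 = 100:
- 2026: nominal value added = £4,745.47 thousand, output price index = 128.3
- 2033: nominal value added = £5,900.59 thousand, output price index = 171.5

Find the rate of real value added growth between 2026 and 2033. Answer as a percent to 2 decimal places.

-6.98%

Real value added 2026 = 4745.47 / 1.283 = 3698.73.
Real value added 2033 = 5900.59 / 1.715 = 3440.58.
Real growth = 3440.58 / 3698.73 − 1 = -0.0698.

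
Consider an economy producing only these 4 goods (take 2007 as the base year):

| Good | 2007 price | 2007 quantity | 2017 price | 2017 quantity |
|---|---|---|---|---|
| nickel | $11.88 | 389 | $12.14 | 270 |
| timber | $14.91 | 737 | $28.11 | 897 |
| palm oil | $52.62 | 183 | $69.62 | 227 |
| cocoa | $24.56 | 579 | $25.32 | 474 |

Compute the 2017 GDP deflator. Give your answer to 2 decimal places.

140.16

Nominal GDP 2017 = 12.14·270 + 28.11·897 + 69.62·227 + 25.32·474 = 56297.89.
Real GDP 2017 (at 2007 prices) = 11.88·270 + 14.91·897 + 52.62·227 + 24.56·474 = 40168.05.
Deflator = Nominal/Real × 100 = 56297.89/40168.05 × 100 = 140.156.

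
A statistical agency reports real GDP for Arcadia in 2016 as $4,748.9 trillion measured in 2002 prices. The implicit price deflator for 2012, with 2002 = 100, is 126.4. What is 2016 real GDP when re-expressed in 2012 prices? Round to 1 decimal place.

$6,002.6 trillion

Real GDP in 2012 prices = Real GDP in 2002 prices × (P_2012/P_2002) = 4748.9 × 1.264 = 6002.61.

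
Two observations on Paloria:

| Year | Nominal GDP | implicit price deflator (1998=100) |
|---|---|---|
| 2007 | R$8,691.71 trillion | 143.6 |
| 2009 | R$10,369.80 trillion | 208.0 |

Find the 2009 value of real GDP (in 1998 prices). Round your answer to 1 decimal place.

R$4,985.5 trillion

Real GDP = Nominal / (implicit price deflator/100) = 10369.80 / 2.080 = 4985.48.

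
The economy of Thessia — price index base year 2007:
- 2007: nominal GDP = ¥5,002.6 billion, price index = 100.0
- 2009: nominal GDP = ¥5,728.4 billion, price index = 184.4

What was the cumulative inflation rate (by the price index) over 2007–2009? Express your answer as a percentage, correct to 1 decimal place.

Price-level change = 184.4 / 100.0 − 1 = 0.8440.

84.4%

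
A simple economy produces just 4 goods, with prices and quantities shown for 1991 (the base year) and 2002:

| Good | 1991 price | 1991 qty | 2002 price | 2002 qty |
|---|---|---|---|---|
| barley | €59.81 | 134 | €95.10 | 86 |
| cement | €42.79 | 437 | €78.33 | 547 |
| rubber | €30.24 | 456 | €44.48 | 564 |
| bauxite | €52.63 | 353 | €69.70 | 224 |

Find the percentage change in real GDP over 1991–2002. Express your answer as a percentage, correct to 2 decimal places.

Real GDP 1991 = Nominal GDP 1991 = 59.81·134 + 42.79·437 + 30.24·456 + 52.63·353 = 59081.60.
Real GDP 2002 (at 1991 prices) = 59.81·86 + 42.79·547 + 30.24·564 + 52.63·224 = 57394.27.
Real growth = 57394.27/59081.60 − 1 = -0.0286.

-2.86%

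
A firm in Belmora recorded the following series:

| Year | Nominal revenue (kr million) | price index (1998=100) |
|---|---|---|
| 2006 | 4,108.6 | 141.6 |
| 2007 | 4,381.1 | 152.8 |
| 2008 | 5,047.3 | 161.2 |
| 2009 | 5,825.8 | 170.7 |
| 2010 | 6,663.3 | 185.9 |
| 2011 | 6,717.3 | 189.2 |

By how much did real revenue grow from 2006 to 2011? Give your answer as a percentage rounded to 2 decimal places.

Real revenue 2006 = 4108.6/1.416 = 2901.55.
Real revenue 2011 = 6717.3/1.892 = 3550.37.
Change = 3550.37/2901.55 − 1 = 0.2236.

22.36%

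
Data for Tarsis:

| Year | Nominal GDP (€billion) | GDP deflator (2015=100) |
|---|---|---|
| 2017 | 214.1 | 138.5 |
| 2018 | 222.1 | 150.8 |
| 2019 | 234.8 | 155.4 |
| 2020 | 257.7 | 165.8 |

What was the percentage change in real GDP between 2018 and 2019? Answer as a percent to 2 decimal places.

Real GDP 2018 = 222.1/1.508 = 147.28.
Real GDP 2019 = 234.8/1.554 = 151.09.
Change = 151.09/147.28 − 1 = 0.0259.

2.59%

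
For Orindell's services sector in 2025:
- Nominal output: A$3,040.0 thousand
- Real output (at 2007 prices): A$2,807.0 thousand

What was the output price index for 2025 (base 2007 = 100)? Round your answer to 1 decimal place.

108.3

output price index = (Nominal / Real) × 100 = 3040.0 / 2807.0 × 100 = 108.30.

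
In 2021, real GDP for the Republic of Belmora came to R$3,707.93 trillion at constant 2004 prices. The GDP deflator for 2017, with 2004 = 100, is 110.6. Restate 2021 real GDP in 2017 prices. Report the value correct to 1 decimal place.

R$4,101.0 trillion

Real GDP in 2017 prices = Real GDP in 2004 prices × (P_2017/P_2004) = 3707.93 × 1.106 = 4100.97.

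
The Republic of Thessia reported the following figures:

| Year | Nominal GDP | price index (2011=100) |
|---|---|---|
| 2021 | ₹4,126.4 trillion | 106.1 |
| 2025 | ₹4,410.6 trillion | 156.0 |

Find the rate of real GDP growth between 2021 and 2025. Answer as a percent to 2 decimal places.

-27.30%

Real GDP 2021 = 4126.4 / 1.061 = 3889.16.
Real GDP 2025 = 4410.6 / 1.560 = 2827.31.
Real growth = 2827.31 / 3889.16 − 1 = -0.2730.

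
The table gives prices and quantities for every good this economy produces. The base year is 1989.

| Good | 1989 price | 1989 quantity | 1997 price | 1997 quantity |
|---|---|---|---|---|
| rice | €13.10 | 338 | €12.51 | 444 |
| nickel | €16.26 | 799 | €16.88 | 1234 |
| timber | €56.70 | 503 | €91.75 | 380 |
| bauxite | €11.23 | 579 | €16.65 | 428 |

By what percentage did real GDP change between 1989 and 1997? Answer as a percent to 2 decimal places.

-0.40%

Real GDP 1989 = Nominal GDP 1989 = 13.10·338 + 16.26·799 + 56.70·503 + 11.23·579 = 52441.81.
Real GDP 1997 (at 1989 prices) = 13.10·444 + 16.26·1234 + 56.70·380 + 11.23·428 = 52233.68.
Real growth = 52233.68/52441.81 − 1 = -0.0040.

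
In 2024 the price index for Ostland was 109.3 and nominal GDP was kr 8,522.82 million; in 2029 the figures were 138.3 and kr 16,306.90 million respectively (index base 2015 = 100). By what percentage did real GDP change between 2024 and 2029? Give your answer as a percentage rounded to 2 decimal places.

Real GDP 2024 = 8522.82 / 1.093 = 7797.64.
Real GDP 2029 = 16306.90 / 1.383 = 11790.96.
Real growth = 11790.96 / 7797.64 − 1 = 0.5121.

51.21%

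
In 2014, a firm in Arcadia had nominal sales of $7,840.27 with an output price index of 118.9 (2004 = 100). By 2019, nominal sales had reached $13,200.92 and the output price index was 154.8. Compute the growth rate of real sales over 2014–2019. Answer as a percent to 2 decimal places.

29.33%

Deflate each year: 2014 → 7840.27/1.189 = 6594.00; 2019 → 13200.92/1.548 = 8527.73.
So real sales changed by 8527.73/6594.00 − 1 = 0.2933, i.e. 29.33%.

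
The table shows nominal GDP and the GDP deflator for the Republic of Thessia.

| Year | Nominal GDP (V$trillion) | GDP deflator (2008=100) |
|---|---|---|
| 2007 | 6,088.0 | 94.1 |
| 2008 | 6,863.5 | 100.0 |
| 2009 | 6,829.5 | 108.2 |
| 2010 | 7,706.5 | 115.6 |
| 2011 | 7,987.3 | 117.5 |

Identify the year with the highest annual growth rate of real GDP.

2008

2008: real = 6863.5/1.000 = 6863.50; growth vs 2007 (6469.71) = 6.09%.
2009: real = 6829.5/1.082 = 6311.92; growth vs 2008 (6863.50) = -8.04%.
2010: real = 7706.5/1.156 = 6666.52; growth vs 2009 (6311.92) = 5.62%.
2011: real = 7987.3/1.175 = 6797.70; growth vs 2010 (6666.52) = 1.97%.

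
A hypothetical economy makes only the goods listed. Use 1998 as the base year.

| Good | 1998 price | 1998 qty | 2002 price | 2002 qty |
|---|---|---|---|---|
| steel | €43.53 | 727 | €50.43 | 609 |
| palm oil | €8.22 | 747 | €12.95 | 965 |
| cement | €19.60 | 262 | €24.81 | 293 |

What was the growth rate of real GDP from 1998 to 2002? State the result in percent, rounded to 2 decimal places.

Real GDP 1998 = Nominal GDP 1998 = 43.53·727 + 8.22·747 + 19.60·262 = 42921.85.
Real GDP 2002 (at 1998 prices) = 43.53·609 + 8.22·965 + 19.60·293 = 40184.87.
Real growth = 40184.87/42921.85 − 1 = -0.0638.

-6.38%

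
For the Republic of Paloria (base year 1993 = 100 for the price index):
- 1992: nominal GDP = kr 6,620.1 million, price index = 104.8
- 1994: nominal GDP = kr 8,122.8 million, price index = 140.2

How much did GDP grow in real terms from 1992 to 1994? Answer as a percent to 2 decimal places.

-8.28%

Deflate each year: 1992 → 6620.1/1.048 = 6316.89; 1994 → 8122.8/1.402 = 5793.72.
So real GDP changed by 5793.72/6316.89 − 1 = -0.0828, i.e. -8.28%.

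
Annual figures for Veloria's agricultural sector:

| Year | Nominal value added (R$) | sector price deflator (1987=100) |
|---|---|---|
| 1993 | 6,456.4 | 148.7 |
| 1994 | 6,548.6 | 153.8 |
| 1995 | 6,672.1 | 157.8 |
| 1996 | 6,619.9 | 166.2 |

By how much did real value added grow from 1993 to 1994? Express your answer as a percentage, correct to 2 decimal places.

Real value added 1993 = 6456.4/1.487 = 4341.90.
Real value added 1994 = 6548.6/1.538 = 4257.87.
Change = 4257.87/4341.90 − 1 = -0.0194.

-1.94%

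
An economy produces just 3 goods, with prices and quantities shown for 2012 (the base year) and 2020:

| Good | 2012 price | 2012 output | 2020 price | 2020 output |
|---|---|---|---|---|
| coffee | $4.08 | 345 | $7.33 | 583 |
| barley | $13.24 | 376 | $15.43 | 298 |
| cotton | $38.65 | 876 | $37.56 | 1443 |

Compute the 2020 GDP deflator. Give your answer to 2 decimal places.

101.57

Nominal GDP 2020 = 7.33·583 + 15.43·298 + 37.56·1443 = 63070.61.
Real GDP 2020 (at 2012 prices) = 4.08·583 + 13.24·298 + 38.65·1443 = 62096.11.
Deflator = Nominal/Real × 100 = 63070.61/62096.11 × 100 = 101.569.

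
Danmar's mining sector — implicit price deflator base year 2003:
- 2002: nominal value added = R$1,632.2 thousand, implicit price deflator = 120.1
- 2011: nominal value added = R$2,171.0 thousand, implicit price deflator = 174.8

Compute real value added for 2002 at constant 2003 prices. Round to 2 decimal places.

Real value added = Nominal / (implicit price deflator/100) = 1632.2 / 1.201 = 1359.03.

R$1,359.03 thousand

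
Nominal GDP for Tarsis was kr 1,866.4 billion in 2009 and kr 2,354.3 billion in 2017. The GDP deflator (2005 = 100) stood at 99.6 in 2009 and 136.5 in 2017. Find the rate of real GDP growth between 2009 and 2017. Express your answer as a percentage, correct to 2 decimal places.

Deflate each year: 2009 → 1866.4/0.996 = 1873.90; 2017 → 2354.3/1.365 = 1724.76.
So real GDP changed by 1724.76/1873.90 − 1 = -0.0796, i.e. -7.96%.

-7.96%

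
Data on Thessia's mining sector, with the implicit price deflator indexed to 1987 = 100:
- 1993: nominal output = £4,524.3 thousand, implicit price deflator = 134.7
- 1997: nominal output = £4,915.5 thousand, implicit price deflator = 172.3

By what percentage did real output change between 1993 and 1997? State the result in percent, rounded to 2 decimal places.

-15.06%

Deflate each year: 1993 → 4524.3/1.347 = 3358.80; 1997 → 4915.5/1.723 = 2852.87.
So real output changed by 2852.87/3358.80 − 1 = -0.1506, i.e. -15.06%.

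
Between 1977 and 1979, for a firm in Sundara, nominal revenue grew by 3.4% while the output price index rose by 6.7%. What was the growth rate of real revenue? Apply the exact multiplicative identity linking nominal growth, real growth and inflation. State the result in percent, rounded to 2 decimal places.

(1 + g_nom) = (1 + g_real)(1 + π), so g_real = 1.0340 / 1.0670 − 1 = -0.03093.

-3.09%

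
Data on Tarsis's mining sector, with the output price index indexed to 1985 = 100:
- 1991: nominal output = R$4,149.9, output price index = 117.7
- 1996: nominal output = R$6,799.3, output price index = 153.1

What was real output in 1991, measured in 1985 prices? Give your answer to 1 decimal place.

Real output = Nominal / (output price index/100) = 4149.9 / 1.177 = 3525.83.

R$3,525.8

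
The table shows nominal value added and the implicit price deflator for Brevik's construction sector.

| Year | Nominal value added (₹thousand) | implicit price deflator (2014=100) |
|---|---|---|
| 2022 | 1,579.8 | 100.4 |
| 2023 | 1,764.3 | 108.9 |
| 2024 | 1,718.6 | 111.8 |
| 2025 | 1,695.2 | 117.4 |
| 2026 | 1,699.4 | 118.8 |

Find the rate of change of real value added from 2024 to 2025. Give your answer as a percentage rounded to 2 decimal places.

-6.07%

Real value added 2024 = 1718.6/1.118 = 1537.21.
Real value added 2025 = 1695.2/1.174 = 1443.95.
Change = 1443.95/1537.21 − 1 = -0.0607.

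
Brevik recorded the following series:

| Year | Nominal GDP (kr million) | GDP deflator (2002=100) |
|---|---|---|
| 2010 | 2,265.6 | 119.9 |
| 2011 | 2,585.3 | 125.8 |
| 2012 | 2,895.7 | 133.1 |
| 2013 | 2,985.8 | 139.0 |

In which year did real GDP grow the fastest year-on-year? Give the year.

2011: real = 2585.3/1.258 = 2055.09; growth vs 2010 (1889.57) = 8.76%.
2012: real = 2895.7/1.331 = 2175.58; growth vs 2011 (2055.09) = 5.86%.
2013: real = 2985.8/1.390 = 2148.06; growth vs 2012 (2175.58) = -1.26%.

2011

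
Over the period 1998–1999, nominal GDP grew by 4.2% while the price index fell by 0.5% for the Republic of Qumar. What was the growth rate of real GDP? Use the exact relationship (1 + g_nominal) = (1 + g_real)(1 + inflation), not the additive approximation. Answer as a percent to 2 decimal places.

(1 + g_nom) = (1 + g_real)(1 + π), so g_real = 1.0420 / 0.9950 − 1 = 0.04724.

4.72%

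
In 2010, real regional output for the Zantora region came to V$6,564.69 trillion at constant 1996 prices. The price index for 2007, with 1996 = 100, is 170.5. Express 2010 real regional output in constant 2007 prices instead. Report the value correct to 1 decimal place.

V$11,192.8 trillion

Real regional output in 2007 prices = Real regional output in 1996 prices × (P_2007/P_1996) = 6564.69 × 1.705 = 11192.80.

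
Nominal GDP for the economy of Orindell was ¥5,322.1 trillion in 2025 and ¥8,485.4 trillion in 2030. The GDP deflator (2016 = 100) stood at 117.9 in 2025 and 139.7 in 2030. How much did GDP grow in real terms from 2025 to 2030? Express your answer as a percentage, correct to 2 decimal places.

34.56%

Deflate each year: 2025 → 5322.1/1.179 = 4514.08; 2030 → 8485.4/1.397 = 6074.02.
So real GDP changed by 6074.02/4514.08 − 1 = 0.3456, i.e. 34.56%.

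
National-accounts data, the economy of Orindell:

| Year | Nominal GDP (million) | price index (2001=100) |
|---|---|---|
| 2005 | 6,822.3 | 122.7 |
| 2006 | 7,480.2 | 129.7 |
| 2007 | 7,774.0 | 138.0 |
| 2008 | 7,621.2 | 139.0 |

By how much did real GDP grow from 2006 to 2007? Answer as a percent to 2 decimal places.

Real GDP 2006 = 7480.2/1.297 = 5767.31.
Real GDP 2007 = 7774.0/1.380 = 5633.33.
Change = 5633.33/5767.31 − 1 = -0.0232.

-2.32%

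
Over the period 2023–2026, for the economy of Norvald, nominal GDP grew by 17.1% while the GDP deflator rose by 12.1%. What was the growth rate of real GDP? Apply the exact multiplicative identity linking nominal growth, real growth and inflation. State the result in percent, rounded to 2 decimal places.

4.46%

(1 + g_nom) = (1 + g_real)(1 + π), so g_real = 1.1710 / 1.1210 − 1 = 0.04460.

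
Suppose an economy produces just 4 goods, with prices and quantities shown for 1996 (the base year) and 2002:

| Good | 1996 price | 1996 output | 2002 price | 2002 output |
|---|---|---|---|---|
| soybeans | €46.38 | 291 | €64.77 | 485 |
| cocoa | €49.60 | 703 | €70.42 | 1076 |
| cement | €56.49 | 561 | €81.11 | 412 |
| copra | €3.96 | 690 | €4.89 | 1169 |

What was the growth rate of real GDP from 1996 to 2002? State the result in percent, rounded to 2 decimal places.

25.34%

Real GDP 1996 = Nominal GDP 1996 = 46.38·291 + 49.60·703 + 56.49·561 + 3.96·690 = 82788.67.
Real GDP 2002 (at 1996 prices) = 46.38·485 + 49.60·1076 + 56.49·412 + 3.96·1169 = 103767.02.
Real growth = 103767.02/82788.67 − 1 = 0.2534.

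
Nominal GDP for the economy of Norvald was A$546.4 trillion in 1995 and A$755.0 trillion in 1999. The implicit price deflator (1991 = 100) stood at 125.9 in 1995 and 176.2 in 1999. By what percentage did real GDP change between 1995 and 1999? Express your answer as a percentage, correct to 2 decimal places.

-1.27%

Real GDP 1995 = 546.4 / 1.259 = 434.00.
Real GDP 1999 = 755.0 / 1.762 = 428.49.
Real growth = 428.49 / 434.00 − 1 = -0.0127.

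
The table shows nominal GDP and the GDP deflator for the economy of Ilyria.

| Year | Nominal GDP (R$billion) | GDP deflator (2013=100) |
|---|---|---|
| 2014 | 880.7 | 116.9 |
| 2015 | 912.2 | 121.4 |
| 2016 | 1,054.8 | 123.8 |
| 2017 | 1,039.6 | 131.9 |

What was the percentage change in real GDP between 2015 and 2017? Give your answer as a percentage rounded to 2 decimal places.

4.89%

Real GDP 2015 = 912.2/1.214 = 751.40.
Real GDP 2017 = 1039.6/1.319 = 788.17.
Change = 788.17/751.40 − 1 = 0.0489.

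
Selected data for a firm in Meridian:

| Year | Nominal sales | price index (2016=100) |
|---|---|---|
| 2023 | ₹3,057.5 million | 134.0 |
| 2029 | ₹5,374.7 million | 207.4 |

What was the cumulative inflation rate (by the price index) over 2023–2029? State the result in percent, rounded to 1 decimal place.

54.8%

Price-level change = 207.4 / 134.0 − 1 = 0.5478.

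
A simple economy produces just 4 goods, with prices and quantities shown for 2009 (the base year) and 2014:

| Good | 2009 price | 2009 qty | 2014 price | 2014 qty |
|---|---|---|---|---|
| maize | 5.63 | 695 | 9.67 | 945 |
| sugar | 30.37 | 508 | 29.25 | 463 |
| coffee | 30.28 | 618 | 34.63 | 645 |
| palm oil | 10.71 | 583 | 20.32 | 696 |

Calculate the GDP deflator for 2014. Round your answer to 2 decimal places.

Nominal GDP 2014 = 9.67·945 + 29.25·463 + 34.63·645 + 20.32·696 = 59159.97.
Real GDP 2014 (at 2009 prices) = 5.63·945 + 30.37·463 + 30.28·645 + 10.71·696 = 46366.42.
Deflator = Nominal/Real × 100 = 59159.97/46366.42 × 100 = 127.592.

127.59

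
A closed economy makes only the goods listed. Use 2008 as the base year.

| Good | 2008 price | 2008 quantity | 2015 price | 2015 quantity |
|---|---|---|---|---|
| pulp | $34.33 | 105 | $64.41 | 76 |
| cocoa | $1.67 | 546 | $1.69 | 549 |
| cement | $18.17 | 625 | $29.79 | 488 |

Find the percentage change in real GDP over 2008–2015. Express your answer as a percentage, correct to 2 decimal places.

Real GDP 2008 = Nominal GDP 2008 = 34.33·105 + 1.67·546 + 18.17·625 = 15872.72.
Real GDP 2015 (at 2008 prices) = 34.33·76 + 1.67·549 + 18.17·488 = 12392.87.
Real growth = 12392.87/15872.72 − 1 = -0.2192.

-21.92%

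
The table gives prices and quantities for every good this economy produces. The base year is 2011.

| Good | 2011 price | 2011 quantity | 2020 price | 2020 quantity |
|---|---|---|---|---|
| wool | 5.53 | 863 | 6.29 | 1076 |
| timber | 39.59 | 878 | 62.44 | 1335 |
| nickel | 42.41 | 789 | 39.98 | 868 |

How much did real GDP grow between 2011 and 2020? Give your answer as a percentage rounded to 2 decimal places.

Real GDP 2011 = Nominal GDP 2011 = 5.53·863 + 39.59·878 + 42.41·789 = 72993.90.
Real GDP 2020 (at 2011 prices) = 5.53·1076 + 39.59·1335 + 42.41·868 = 95614.81.
Real growth = 95614.81/72993.90 − 1 = 0.3099.

30.99%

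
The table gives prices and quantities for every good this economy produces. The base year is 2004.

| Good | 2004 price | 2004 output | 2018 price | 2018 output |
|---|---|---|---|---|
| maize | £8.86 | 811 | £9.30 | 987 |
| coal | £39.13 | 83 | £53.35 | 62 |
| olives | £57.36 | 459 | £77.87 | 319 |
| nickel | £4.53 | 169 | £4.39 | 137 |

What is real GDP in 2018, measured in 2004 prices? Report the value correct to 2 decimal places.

£30089.33

Real GDP 2018 = Σ (p_2004 × q_2018) = 8.86·987 + 39.13·62 + 57.36·319 + 4.53·137 = 30089.33.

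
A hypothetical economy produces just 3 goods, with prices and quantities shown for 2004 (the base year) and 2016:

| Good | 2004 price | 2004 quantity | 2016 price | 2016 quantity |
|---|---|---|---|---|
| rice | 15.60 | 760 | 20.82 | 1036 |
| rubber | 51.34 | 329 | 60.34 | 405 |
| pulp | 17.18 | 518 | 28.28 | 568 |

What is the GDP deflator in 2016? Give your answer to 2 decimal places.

132.88

Nominal GDP 2016 = 20.82·1036 + 60.34·405 + 28.28·568 = 62070.26.
Real GDP 2016 (at 2004 prices) = 15.60·1036 + 51.34·405 + 17.18·568 = 46712.54.
Deflator = Nominal/Real × 100 = 62070.26/46712.54 × 100 = 132.877.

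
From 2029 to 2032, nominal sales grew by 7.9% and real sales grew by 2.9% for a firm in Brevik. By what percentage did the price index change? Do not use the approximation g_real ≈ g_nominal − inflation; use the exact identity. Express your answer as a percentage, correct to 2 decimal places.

4.86%

(1 + g_nom) = (1 + g_real)(1 + π), so π = 1.0790 / 1.0290 − 1 = 0.04859.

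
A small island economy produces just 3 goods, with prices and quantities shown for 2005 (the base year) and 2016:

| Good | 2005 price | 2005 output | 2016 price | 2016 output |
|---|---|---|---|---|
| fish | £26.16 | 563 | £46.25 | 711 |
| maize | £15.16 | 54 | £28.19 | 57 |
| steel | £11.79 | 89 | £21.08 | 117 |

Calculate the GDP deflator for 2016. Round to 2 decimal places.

177.31

Nominal GDP 2016 = 46.25·711 + 28.19·57 + 21.08·117 = 36956.94.
Real GDP 2016 (at 2005 prices) = 26.16·711 + 15.16·57 + 11.79·117 = 20843.31.
Deflator = Nominal/Real × 100 = 36956.94/20843.31 × 100 = 177.308.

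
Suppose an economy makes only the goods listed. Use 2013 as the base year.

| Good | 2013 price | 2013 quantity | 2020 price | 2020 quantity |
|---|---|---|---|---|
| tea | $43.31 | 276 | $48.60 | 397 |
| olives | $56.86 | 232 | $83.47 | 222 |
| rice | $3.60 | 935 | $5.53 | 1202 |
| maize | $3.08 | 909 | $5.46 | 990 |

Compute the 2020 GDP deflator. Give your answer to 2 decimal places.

134.10

Nominal GDP 2020 = 48.60·397 + 83.47·222 + 5.53·1202 + 5.46·990 = 49877.00.
Real GDP 2020 (at 2013 prices) = 43.31·397 + 56.86·222 + 3.60·1202 + 3.08·990 = 37193.39.
Deflator = Nominal/Real × 100 = 49877.00/37193.39 × 100 = 134.102.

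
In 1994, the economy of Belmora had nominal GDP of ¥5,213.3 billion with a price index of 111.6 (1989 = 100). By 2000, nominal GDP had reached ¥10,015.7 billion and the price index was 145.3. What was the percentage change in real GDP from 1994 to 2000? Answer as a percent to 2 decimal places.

Real GDP 1994 = 5213.3 / 1.116 = 4671.42.
Real GDP 2000 = 10015.7 / 1.453 = 6893.12.
Real growth = 6893.12 / 4671.42 − 1 = 0.4756.

47.56%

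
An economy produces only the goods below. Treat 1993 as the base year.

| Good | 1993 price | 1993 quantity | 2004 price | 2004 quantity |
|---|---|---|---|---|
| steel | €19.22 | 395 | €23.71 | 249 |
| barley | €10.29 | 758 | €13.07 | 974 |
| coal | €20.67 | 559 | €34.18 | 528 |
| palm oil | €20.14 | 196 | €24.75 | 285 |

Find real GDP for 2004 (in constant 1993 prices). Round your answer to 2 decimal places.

Real GDP 2004 = Σ (p_1993 × q_2004) = 19.22·249 + 10.29·974 + 20.67·528 + 20.14·285 = 31461.90.

€31461.90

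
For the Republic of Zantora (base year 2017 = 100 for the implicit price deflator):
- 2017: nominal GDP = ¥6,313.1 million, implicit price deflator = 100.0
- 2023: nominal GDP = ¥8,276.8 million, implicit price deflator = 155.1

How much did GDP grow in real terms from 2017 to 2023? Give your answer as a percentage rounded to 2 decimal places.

Real GDP 2017 = 6313.1 / 1.000 = 6313.10.
Real GDP 2023 = 8276.8 / 1.551 = 5336.43.
Real growth = 5336.43 / 6313.10 − 1 = -0.1547.

-15.47%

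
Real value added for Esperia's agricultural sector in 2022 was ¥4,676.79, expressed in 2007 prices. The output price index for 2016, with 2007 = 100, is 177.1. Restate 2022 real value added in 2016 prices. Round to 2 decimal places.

¥8,282.60

Real value added in 2016 prices = Real value added in 2007 prices × (P_2016/P_2007) = 4676.79 × 1.771 = 8282.60.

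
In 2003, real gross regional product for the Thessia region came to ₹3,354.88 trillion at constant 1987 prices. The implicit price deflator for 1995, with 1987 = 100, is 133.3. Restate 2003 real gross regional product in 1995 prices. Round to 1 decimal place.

Real gross regional product in 1995 prices = Real gross regional product in 1987 prices × (P_1995/P_1987) = 3354.88 × 1.333 = 4472.06.

₹4,472.1 trillion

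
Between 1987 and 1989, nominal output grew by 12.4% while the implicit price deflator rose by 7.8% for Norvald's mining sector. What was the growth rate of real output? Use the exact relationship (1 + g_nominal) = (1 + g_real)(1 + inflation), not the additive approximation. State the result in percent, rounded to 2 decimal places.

4.27%

(1 + g_nom) = (1 + g_real)(1 + π), so g_real = 1.1240 / 1.0780 − 1 = 0.04267.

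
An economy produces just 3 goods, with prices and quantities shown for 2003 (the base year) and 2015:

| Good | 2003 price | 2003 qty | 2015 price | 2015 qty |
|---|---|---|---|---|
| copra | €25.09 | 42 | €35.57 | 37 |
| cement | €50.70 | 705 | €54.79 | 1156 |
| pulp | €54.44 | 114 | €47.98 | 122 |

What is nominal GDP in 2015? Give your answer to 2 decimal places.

€70506.89

Nominal GDP 2015 = Σ (p_2015 × q_2015) = 35.57·37 + 54.79·1156 + 47.98·122 = 70506.89.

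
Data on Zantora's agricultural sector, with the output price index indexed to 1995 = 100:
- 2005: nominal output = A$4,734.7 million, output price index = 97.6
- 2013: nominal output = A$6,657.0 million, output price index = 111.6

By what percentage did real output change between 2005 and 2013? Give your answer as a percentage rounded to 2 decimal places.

Real output 2005 = 4734.7 / 0.976 = 4851.13.
Real output 2013 = 6657.0 / 1.116 = 5965.05.
Real growth = 5965.05 / 4851.13 − 1 = 0.2296.

22.96%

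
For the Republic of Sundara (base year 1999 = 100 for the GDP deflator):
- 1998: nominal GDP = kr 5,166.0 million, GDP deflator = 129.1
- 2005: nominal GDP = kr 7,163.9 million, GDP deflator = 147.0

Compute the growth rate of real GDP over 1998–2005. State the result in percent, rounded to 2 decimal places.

Real GDP 1998 = 5166.0 / 1.291 = 4001.55.
Real GDP 2005 = 7163.9 / 1.470 = 4873.40.
Real growth = 4873.40 / 4001.55 − 1 = 0.2179.

21.79%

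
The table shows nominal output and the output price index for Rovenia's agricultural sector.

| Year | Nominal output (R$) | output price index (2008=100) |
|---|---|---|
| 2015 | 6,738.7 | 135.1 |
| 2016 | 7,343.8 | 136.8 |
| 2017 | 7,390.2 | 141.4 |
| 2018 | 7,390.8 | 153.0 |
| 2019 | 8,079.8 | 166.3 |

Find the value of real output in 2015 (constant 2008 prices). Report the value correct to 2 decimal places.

Real output 2015 = 6738.7 / 1.351 = 4987.93.

R$4,987.93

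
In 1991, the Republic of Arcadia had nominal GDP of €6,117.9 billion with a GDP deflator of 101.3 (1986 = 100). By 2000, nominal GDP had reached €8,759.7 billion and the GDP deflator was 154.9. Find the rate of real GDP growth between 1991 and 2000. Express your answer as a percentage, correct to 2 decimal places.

Real GDP 1991 = 6117.9 / 1.013 = 6039.39.
Real GDP 2000 = 8759.7 / 1.549 = 5655.07.
Real growth = 5655.07 / 6039.39 − 1 = -0.0636.

-6.36%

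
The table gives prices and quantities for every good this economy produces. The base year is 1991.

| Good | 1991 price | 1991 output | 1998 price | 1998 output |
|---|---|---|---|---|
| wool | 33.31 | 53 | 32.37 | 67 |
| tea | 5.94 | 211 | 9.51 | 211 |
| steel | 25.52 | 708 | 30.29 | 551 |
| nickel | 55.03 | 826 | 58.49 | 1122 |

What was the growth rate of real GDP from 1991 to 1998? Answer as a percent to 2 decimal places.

19.16%

Real GDP 1991 = Nominal GDP 1991 = 33.31·53 + 5.94·211 + 25.52·708 + 55.03·826 = 66541.71.
Real GDP 1998 (at 1991 prices) = 33.31·67 + 5.94·211 + 25.52·551 + 55.03·1122 = 79290.29.
Real growth = 79290.29/66541.71 − 1 = 0.1916.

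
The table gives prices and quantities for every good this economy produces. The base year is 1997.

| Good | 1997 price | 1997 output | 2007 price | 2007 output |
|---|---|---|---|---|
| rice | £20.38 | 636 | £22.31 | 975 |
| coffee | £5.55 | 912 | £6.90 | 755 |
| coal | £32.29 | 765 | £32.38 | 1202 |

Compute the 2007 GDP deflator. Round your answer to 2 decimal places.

104.79

Nominal GDP 2007 = 22.31·975 + 6.90·755 + 32.38·1202 = 65882.51.
Real GDP 2007 (at 1997 prices) = 20.38·975 + 5.55·755 + 32.29·1202 = 62873.33.
Deflator = Nominal/Real × 100 = 65882.51/62873.33 × 100 = 104.786.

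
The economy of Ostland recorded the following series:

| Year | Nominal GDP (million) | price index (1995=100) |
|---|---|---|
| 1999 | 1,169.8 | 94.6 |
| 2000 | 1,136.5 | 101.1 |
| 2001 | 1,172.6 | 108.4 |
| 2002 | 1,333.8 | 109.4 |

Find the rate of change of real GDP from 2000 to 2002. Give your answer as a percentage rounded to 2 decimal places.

Real GDP 2000 = 1136.5/1.011 = 1124.13.
Real GDP 2002 = 1333.8/1.094 = 1219.20.
Change = 1219.20/1124.13 − 1 = 0.0846.

8.46%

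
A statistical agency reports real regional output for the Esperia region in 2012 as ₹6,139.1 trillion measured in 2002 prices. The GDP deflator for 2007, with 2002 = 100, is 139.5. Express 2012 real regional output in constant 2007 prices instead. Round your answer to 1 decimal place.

Real regional output in 2007 prices = Real regional output in 2002 prices × (P_2007/P_2002) = 6139.1 × 1.395 = 8564.04.

₹8,564.0 trillion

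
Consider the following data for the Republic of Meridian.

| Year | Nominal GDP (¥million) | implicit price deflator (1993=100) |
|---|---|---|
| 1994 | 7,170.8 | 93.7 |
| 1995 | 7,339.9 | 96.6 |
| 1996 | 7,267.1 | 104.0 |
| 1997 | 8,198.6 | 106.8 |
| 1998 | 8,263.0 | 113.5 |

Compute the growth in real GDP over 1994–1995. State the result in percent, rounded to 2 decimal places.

Real GDP 1994 = 7170.8/0.937 = 7652.93.
Real GDP 1995 = 7339.9/0.966 = 7598.24.
Change = 7598.24/7652.93 − 1 = -0.0071.

-0.71%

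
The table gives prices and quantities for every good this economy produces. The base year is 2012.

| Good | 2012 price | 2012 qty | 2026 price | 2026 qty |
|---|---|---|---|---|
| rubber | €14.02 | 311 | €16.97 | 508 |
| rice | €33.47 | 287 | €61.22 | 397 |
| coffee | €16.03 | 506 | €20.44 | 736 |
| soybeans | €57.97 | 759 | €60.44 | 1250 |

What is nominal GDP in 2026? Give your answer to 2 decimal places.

Nominal GDP 2026 = Σ (p_2026 × q_2026) = 16.97·508 + 61.22·397 + 20.44·736 + 60.44·1250 = 123518.94.

€123518.94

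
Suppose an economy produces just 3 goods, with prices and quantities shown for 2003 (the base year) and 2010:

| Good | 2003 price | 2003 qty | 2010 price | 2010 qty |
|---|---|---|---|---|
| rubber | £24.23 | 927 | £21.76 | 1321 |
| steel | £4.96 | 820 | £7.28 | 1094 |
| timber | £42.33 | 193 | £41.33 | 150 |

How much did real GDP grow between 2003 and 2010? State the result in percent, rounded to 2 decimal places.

Real GDP 2003 = Nominal GDP 2003 = 24.23·927 + 4.96·820 + 42.33·193 = 34698.10.
Real GDP 2010 (at 2003 prices) = 24.23·1321 + 4.96·1094 + 42.33·150 = 43783.57.
Real growth = 43783.57/34698.10 − 1 = 0.2618.

26.18%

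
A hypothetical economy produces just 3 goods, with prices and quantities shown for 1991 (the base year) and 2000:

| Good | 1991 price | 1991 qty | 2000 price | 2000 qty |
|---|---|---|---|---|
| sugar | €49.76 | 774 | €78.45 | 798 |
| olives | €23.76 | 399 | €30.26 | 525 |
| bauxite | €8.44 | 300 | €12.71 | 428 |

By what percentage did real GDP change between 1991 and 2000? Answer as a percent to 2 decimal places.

10.43%

Real GDP 1991 = Nominal GDP 1991 = 49.76·774 + 23.76·399 + 8.44·300 = 50526.48.
Real GDP 2000 (at 1991 prices) = 49.76·798 + 23.76·525 + 8.44·428 = 55794.80.
Real growth = 55794.80/50526.48 − 1 = 0.1043.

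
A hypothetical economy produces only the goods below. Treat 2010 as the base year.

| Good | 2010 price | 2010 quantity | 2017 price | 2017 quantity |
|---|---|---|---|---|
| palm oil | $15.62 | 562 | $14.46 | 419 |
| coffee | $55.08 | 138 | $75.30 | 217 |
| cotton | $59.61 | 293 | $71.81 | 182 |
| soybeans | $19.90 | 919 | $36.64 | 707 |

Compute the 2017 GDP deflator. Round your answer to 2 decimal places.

Nominal GDP 2017 = 14.46·419 + 75.30·217 + 71.81·182 + 36.64·707 = 61372.74.
Real GDP 2017 (at 2010 prices) = 15.62·419 + 55.08·217 + 59.61·182 + 19.90·707 = 43415.46.
Deflator = Nominal/Real × 100 = 61372.74/43415.46 × 100 = 141.361.

141.36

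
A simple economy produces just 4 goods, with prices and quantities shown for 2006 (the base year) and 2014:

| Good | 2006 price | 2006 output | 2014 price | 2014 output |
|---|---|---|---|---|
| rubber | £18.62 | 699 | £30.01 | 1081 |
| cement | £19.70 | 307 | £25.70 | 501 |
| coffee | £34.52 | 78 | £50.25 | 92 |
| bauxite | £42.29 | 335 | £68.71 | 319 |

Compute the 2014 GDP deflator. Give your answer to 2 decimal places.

153.99

Nominal GDP 2014 = 30.01·1081 + 25.70·501 + 50.25·92 + 68.71·319 = 71858.00.
Real GDP 2014 (at 2006 prices) = 18.62·1081 + 19.70·501 + 34.52·92 + 42.29·319 = 46664.27.
Deflator = Nominal/Real × 100 = 71858.00/46664.27 × 100 = 153.989.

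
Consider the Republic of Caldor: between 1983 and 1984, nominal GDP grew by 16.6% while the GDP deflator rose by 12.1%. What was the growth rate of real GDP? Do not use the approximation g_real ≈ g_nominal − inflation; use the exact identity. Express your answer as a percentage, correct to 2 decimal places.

(1 + g_nom) = (1 + g_real)(1 + π), so g_real = 1.1660 / 1.1210 − 1 = 0.04014.

4.01%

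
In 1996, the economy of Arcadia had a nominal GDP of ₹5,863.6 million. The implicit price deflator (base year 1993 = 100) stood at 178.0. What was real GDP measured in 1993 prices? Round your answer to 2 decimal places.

Real GDP = Nominal / (implicit price deflator/100) = 5863.6 / 1.780 = 3294.16.

₹3,294.16 million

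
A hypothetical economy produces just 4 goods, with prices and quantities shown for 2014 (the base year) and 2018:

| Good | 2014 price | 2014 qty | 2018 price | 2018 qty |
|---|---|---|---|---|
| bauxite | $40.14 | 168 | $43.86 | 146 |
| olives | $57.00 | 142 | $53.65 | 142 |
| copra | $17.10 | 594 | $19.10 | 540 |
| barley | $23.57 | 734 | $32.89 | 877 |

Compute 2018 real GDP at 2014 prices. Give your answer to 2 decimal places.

$43859.33

Real GDP 2018 = Σ (p_2014 × q_2018) = 40.14·146 + 57.00·142 + 17.10·540 + 23.57·877 = 43859.33.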